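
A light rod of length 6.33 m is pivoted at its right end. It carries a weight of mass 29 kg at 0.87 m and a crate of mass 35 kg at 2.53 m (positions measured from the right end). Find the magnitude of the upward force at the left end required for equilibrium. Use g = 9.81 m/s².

Taking torques about the right end:
Weight: 29 × 9.81 = 284.5 N down at 0.87 m → arm 0.87 m, τ = 284.5 × 0.87 = 247.5 N·m counterclockwise.
Crate: 35 × 9.81 = 343.4 N down at 2.53 m → arm 2.53 m, τ = 343.4 × 2.53 = 868.8 N·m counterclockwise.
Net moment of the loads = 1116 N·m counterclockwise.
The upward force F acts at the left end, arm 6.33 m, giving F × 6.33 clockwise.
Balancing moments: F × 6.33 = 1116, giving F = 1116 / 6.33 = 176 N.

F ≈ 176 N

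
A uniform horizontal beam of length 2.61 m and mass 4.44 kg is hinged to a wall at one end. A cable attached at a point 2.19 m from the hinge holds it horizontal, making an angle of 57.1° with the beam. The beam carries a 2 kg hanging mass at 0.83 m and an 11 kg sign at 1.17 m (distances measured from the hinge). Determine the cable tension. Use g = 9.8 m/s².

Taking torques about the hinge:
Beam weight: 4.44 × 9.8 = 43.51 N down at 1.305 m → arm 1.305 m, τ = 43.51 × 1.305 = 56.78 N·m clockwise.
Hanging mass: 2 × 9.8 = 19.6 N down at 0.83 m → arm 0.83 m, τ = 19.6 × 0.83 = 16.27 N·m clockwise.
Sign: 11 × 9.8 = 107.8 N down at 1.17 m → arm 1.17 m, τ = 107.8 × 1.17 = 126.1 N·m clockwise.
Total clockwise load moment = 199.1 N·m.
The cable tension T acts at 2.19 m; only its component perpendicular to the beam, T sinθ, produces torque. sin 57.1° = 0.8396.
Setting net torque to zero: T × 2.19 × 0.8396 = 199.1 → T = 199.1 / 1.839 = 108 N.

T ≈ 108 N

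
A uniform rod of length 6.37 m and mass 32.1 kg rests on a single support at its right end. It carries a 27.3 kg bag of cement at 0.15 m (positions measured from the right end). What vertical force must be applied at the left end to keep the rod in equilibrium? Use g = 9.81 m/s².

Take moments about the right end.
Beam weight: 32.1 × 9.81 = 314.9 N down at 3.185 m → arm 3.185 m, τ = 314.9 × 3.185 = 1003 N·m counterclockwise.
Bag of cement: 27.3 × 9.81 = 267.8 N down at 0.15 m → arm 0.15 m, τ = 267.8 × 0.15 = 40.17 N·m counterclockwise.
Net moment of the loads = 1043 N·m counterclockwise.
The upward force F acts at the left end, arm 6.37 m, giving F × 6.37 clockwise.
Στ = 0 ⇒ F × 6.37 = 1043 ⇒ F = 1043 / 6.37 = 164 N.

F ≈ 164 N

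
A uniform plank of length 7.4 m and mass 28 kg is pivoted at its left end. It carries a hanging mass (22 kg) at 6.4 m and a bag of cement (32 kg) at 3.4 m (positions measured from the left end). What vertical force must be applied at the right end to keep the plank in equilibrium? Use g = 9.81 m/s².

Taking torques about the left end:
Beam weight: 28 × 9.81 = 274.7 N down at 3.7 m → arm 3.7 m, τ = 274.7 × 3.7 = 1016 N·m clockwise.
Hanging mass: 22 × 9.81 = 215.8 N down at 6.4 m → arm 6.4 m, τ = 215.8 × 6.4 = 1381 N·m clockwise.
Bag of cement: 32 × 9.81 = 313.9 N down at 3.4 m → arm 3.4 m, τ = 313.9 × 3.4 = 1067 N·m clockwise.
Net moment of the loads = 3464 N·m clockwise.
The upward force F acts at the right end, arm 7.4 m, giving F × 7.4 counterclockwise.
Setting net torque to zero: F × 7.4 = 3464 → F = 3464 / 7.4 = 468 N.

F ≈ 468 N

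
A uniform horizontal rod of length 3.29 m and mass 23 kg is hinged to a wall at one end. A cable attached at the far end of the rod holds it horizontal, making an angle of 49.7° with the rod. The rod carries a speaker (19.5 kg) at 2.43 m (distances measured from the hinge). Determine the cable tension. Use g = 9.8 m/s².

T ≈ 333 N

Choose the hinge as the axis so the unknown hinge reaction has zero arm there.
Beam weight: 23 × 9.8 = 225.4 N down at 1.645 m → arm 1.645 m, τ = 225.4 × 1.645 = 370.8 N·m clockwise.
Speaker: 19.5 × 9.8 = 191.1 N down at 2.43 m → arm 2.43 m, τ = 191.1 × 2.43 = 464.4 N·m clockwise.
Total clockwise load moment = 835.2 N·m.
The cable tension T acts at 3.29 m; only its component perpendicular to the rod, T sinθ, produces torque. sin 49.7° = 0.7627.
Στ = 0 ⇒ T × 3.29 × 0.7627 = 835.2 ⇒ T = 835.2 / 2.509 = 333 N.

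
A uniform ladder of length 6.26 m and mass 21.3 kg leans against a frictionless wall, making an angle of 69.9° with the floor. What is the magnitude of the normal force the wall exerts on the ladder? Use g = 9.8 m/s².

About the foot of the ladder:
Ladder weight 21.3×9.8 = 208.7 N acts at 3.13 m along the ladder; its horizontal arm is 3.13·cos69.9° = 1.076 m → τ = 224.6 N·m clockwise.
Wall normal N acts horizontally at the top; its moment arm is the height L sinθ = 6.26·sin69.9° = 5.879 m, counterclockwise.
Balancing moments: N × 5.879 = 224.6, giving N = 38.2 N.

N_wall ≈ 38.2 N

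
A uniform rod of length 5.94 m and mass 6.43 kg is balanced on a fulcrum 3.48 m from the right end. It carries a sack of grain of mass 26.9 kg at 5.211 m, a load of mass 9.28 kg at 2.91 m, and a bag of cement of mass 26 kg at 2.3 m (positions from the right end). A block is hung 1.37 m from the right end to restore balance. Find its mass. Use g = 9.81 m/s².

m ≈ 3.47 kg

About the fulcrum (at 3.48 m from the right end):
Beam weight: 6.43 × 9.81 = 63.08 N down at 2.97 m → arm 0.51 m, τ = 63.08 × 0.51 = 32.17 N·m clockwise.
Sack of grain: 26.9 × 9.81 = 263.9 N down at 5.211 m → arm 1.731 m, τ = 263.9 × 1.731 = 456.8 N·m counterclockwise.
Load: 9.28 × 9.81 = 91.04 N down at 2.91 m → arm 0.57 m, τ = 91.04 × 0.57 = 51.89 N·m clockwise.
Bag of cement: 26 × 9.81 = 255.1 N down at 2.3 m → arm 1.18 m, τ = 255.1 × 1.18 = 301 N·m clockwise.
Net moment of known loads = 71.74 N·m counterclockwise.
An unknown mass m at 1.37 m has arm 2.11 m; its moment is m·g·2.11 clockwise.
Balancing moments: m × 9.81 × 2.11 = 71.74, giving m = 71.74 / (9.81 × 2.11) = 3.47 kg.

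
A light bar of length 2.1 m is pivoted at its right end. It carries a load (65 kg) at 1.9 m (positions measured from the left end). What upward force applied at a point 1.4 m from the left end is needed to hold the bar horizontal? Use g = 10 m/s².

Taking torques about the right end:
Load: 65 × 10 = 650 N down at 1.9 m → arm 0.2 m, τ = 650 × 0.2 = 130 N·m counterclockwise.
Net moment of the loads = 130 N·m counterclockwise.
The upward force F acts at a point 1.4 m from the left end, arm 0.7 m, giving F × 0.7 clockwise.
Balancing moments: F × 0.7 = 130, giving F = 130 / 0.7 = 186 N.

F ≈ 186 N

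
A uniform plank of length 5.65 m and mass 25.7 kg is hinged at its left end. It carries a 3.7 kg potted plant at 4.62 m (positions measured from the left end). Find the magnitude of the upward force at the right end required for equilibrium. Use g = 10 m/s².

Take moments about the left end.
Beam weight: 25.7 × 10 = 257 N down at 2.825 m → arm 2.825 m, τ = 257 × 2.825 = 726 N·m clockwise.
Potted plant: 3.7 × 10 = 37 N down at 4.62 m → arm 4.62 m, τ = 37 × 4.62 = 170.9 N·m clockwise.
Net moment of the loads = 896.9 N·m clockwise.
The upward force F acts at the right end, arm 5.65 m, giving F × 5.65 counterclockwise.
Balancing moments: F × 5.65 = 896.9, giving F = 896.9 / 5.65 = 159 N.

F ≈ 159 N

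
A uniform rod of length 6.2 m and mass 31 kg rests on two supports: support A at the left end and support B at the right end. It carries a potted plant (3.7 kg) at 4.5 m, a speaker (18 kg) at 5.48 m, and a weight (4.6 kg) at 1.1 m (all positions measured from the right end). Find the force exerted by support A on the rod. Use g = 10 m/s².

Take moments about support B.
Beam weight: 31 × 10 = 310 N down at 3.1 m → arm 3.1 m, τ = 310 × 3.1 = 961 N·m counterclockwise.
Potted plant: 3.7 × 10 = 37 N down at 4.5 m → arm 4.5 m, τ = 37 × 4.5 = 166.5 N·m counterclockwise.
Speaker: 18 × 10 = 180 N down at 5.48 m → arm 5.48 m, τ = 180 × 5.48 = 986.4 N·m counterclockwise.
Weight: 4.6 × 10 = 46 N down at 1.1 m → arm 1.1 m, τ = 46 × 1.1 = 50.6 N·m counterclockwise.
Net load moment about support B = 2164 N·m counterclockwise.
Reaction R at support A is upward at 6.2 m, arm 6.2 m → moment R × 6.2 clockwise.
For rotational equilibrium, R × 6.2 = 2164, so R = 349 N.

R_A ≈ 349 N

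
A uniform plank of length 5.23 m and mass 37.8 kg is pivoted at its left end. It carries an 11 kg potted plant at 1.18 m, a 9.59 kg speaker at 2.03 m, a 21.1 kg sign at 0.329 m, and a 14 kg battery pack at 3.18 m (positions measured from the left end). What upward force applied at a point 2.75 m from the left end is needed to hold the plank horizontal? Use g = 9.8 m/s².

Sum moments about the left end (the unknown pivot reaction has zero arm there).
Beam weight: 37.8 × 9.8 = 370.4 N down at 2.615 m → arm 2.615 m, τ = 370.4 × 2.615 = 968.6 N·m clockwise.
Potted plant: 11 × 9.8 = 107.8 N down at 1.18 m → arm 1.18 m, τ = 107.8 × 1.18 = 127.2 N·m clockwise.
Speaker: 9.59 × 9.8 = 93.98 N down at 2.03 m → arm 2.03 m, τ = 93.98 × 2.03 = 190.8 N·m clockwise.
Sign: 21.1 × 9.8 = 206.8 N down at 0.329 m → arm 0.329 m, τ = 206.8 × 0.329 = 68.04 N·m clockwise.
Battery pack: 14 × 9.8 = 137.2 N down at 3.18 m → arm 3.18 m, τ = 137.2 × 3.18 = 436.3 N·m clockwise.
Net moment of the loads = 1791 N·m clockwise.
The upward force F acts at a point 2.75 m from the left end, arm 2.75 m, giving F × 2.75 counterclockwise.
Στ = 0 ⇒ F × 2.75 = 1791 ⇒ F = 1791 / 2.75 = 651 N.

F ≈ 651 N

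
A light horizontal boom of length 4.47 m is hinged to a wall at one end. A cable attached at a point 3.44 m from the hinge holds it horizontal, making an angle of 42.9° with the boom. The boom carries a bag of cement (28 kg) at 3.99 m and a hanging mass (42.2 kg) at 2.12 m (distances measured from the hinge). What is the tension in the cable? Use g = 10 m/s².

T ≈ 859 N

Choose the hinge as the axis so the unknown hinge reaction has zero arm there.
Bag of cement: 28 × 10 = 280 N down at 3.99 m → arm 3.99 m, τ = 280 × 3.99 = 1117 N·m clockwise.
Hanging mass: 42.2 × 10 = 422 N down at 2.12 m → arm 2.12 m, τ = 422 × 2.12 = 894.6 N·m clockwise.
Total clockwise load moment = 2012 N·m.
The cable tension T acts at 3.44 m; only its component perpendicular to the boom, T sinθ, produces torque. sin 42.9° = 0.6807.
Setting net torque to zero: T × 3.44 × 0.6807 = 2012 → T = 2012 / 2.342 = 859 N.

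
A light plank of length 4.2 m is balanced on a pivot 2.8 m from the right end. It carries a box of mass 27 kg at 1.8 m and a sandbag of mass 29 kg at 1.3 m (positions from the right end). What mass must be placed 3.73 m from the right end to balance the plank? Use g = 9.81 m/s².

m ≈ 75.8 kg

Choose the pivot (at 2.8 m from the right end) as the axis so the support reaction has zero arm there.
Box: 27 × 9.81 = 264.9 N down at 1.8 m → arm 1 m, τ = 264.9 × 1 = 264.9 N·m clockwise.
Sandbag: 29 × 9.81 = 284.5 N down at 1.3 m → arm 1.5 m, τ = 284.5 × 1.5 = 426.8 N·m clockwise.
Net moment of known loads = 691.7 N·m clockwise.
An unknown mass m at 3.73 m has arm 0.93 m; its moment is m·g·0.93 counterclockwise.
For rotational equilibrium, m × 9.81 × 0.93 = 691.7, so m = 691.7 / (9.81 × 0.93) = 75.8 kg.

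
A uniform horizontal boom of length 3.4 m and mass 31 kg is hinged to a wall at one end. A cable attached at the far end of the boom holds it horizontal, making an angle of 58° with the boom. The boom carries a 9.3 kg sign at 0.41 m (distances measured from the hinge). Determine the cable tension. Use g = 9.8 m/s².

T ≈ 192 N

Choose the hinge as the axis so the unknown hinge reaction has zero arm there.
Beam weight: 31 × 9.8 = 303.8 N down at 1.7 m → arm 1.7 m, τ = 303.8 × 1.7 = 516.5 N·m clockwise.
Sign: 9.3 × 9.8 = 91.14 N down at 0.41 m → arm 0.41 m, τ = 91.14 × 0.41 = 37.37 N·m clockwise.
Total clockwise load moment = 553.9 N·m.
The cable tension T acts at 3.4 m; only its component perpendicular to the boom, T sinθ, produces torque. sin 58° = 0.848.
Balancing moments: T × 3.4 × 0.848 = 553.9, giving T = 553.9 / 2.883 = 192 N.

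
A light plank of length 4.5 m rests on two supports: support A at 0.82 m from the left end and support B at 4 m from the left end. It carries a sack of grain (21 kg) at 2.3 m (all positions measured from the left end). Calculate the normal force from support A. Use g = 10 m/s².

Taking torques about support B:
Sack of grain: 21 × 10 = 210 N down at 2.3 m → arm 1.7 m, τ = 210 × 1.7 = 357 N·m counterclockwise.
Net load moment about support B = 357 N·m counterclockwise.
Reaction R at support A is upward at 0.82 m, arm 3.18 m → moment R × 3.18 clockwise.
Setting net torque to zero: R × 3.18 = 357 → R = 112 N.

R_A ≈ 112 N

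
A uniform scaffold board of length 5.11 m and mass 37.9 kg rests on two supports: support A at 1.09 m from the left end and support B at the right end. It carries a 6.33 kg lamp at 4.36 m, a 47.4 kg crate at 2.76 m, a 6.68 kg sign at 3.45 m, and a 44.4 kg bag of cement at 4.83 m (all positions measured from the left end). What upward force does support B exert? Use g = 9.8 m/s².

Take moments about support A.
Beam weight: 37.9 × 9.8 = 371.4 N down at 2.555 m → arm 1.465 m, τ = 371.4 × 1.465 = 544.1 N·m clockwise.
Lamp: 6.33 × 9.8 = 62.03 N down at 4.36 m → arm 3.27 m, τ = 62.03 × 3.27 = 202.8 N·m clockwise.
Crate: 47.4 × 9.8 = 464.5 N down at 2.76 m → arm 1.67 m, τ = 464.5 × 1.67 = 775.7 N·m clockwise.
Sign: 6.68 × 9.8 = 65.46 N down at 3.45 m → arm 2.36 m, τ = 65.46 × 2.36 = 154.5 N·m clockwise.
Bag of cement: 44.4 × 9.8 = 435.1 N down at 4.83 m → arm 3.74 m, τ = 435.1 × 3.74 = 1627 N·m clockwise.
Net load moment about support A = 3304 N·m clockwise.
Reaction R at support B is upward at 5.11 m, arm 4.02 m → moment R × 4.02 counterclockwise.
Balancing moments: R × 4.02 = 3304, giving R = 822 N.

R_B ≈ 822 N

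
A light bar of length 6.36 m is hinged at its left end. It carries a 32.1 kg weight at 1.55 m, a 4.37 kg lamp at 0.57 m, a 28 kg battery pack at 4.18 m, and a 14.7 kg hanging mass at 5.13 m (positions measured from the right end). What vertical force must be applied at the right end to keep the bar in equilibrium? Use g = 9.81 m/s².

F ≈ 399 N

Sum moments about the left end (the unknown pivot reaction has zero arm there).
Weight: 32.1 × 9.81 = 314.9 N down at 1.55 m → arm 4.81 m, τ = 314.9 × 4.81 = 1515 N·m clockwise.
Lamp: 4.37 × 9.81 = 42.87 N down at 0.57 m → arm 5.79 m, τ = 42.87 × 5.79 = 248.2 N·m clockwise.
Battery pack: 28 × 9.81 = 274.7 N down at 4.18 m → arm 2.18 m, τ = 274.7 × 2.18 = 598.8 N·m clockwise.
Hanging mass: 14.7 × 9.81 = 144.2 N down at 5.13 m → arm 1.23 m, τ = 144.2 × 1.23 = 177.4 N·m clockwise.
Net moment of the loads = 2539 N·m clockwise.
The upward force F acts at the right end, arm 6.36 m, giving F × 6.36 counterclockwise.
Στ = 0 ⇒ F × 6.36 = 2539 ⇒ F = 2539 / 6.36 = 399 N.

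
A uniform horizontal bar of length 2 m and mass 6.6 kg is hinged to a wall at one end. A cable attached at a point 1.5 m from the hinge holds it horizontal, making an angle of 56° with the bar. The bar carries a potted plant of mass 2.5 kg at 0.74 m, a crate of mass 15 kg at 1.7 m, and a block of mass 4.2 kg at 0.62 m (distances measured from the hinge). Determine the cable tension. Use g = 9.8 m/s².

Choose the hinge as the axis so the unknown hinge reaction has zero arm there.
Beam weight: 6.6 × 9.8 = 64.68 N down at 1 m → arm 1 m, τ = 64.68 × 1 = 64.68 N·m clockwise.
Potted plant: 2.5 × 9.8 = 24.5 N down at 0.74 m → arm 0.74 m, τ = 24.5 × 0.74 = 18.13 N·m clockwise.
Crate: 15 × 9.8 = 147 N down at 1.7 m → arm 1.7 m, τ = 147 × 1.7 = 249.9 N·m clockwise.
Block: 4.2 × 9.8 = 41.16 N down at 0.62 m → arm 0.62 m, τ = 41.16 × 0.62 = 25.52 N·m clockwise.
Total clockwise load moment = 358.2 N·m.
The cable tension T acts at 1.5 m; only its component perpendicular to the bar, T sinθ, produces torque. sin 56° = 0.829.
For rotational equilibrium, T × 1.5 × 0.829 = 358.2, so T = 358.2 / 1.244 = 288 N.

T ≈ 288 N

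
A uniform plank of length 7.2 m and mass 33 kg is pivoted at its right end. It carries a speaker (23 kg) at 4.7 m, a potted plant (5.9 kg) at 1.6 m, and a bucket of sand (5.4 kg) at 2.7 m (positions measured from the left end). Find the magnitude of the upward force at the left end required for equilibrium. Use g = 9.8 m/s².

Taking torques about the right end:
Beam weight: 33 × 9.8 = 323.4 N down at 3.6 m → arm 3.6 m, τ = 323.4 × 3.6 = 1164 N·m counterclockwise.
Speaker: 23 × 9.8 = 225.4 N down at 4.7 m → arm 2.5 m, τ = 225.4 × 2.5 = 563.5 N·m counterclockwise.
Potted plant: 5.9 × 9.8 = 57.82 N down at 1.6 m → arm 5.6 m, τ = 57.82 × 5.6 = 323.8 N·m counterclockwise.
Bucket of sand: 5.4 × 9.8 = 52.92 N down at 2.7 m → arm 4.5 m, τ = 52.92 × 4.5 = 238.1 N·m counterclockwise.
Net moment of the loads = 2289 N·m counterclockwise.
The upward force F acts at the left end, arm 7.2 m, giving F × 7.2 clockwise.
Balancing moments: F × 7.2 = 2289, giving F = 2289 / 7.2 = 318 N.

F ≈ 318 N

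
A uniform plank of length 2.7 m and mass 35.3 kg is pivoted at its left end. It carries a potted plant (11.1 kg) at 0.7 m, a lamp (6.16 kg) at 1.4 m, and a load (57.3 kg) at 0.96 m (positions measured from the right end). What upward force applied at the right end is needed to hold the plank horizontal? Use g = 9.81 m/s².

F ≈ 645 N

Choose the left end as the axis so the unknown pivot reaction has zero arm there.
Beam weight: 35.3 × 9.81 = 346.3 N down at 1.35 m → arm 1.35 m, τ = 346.3 × 1.35 = 467.5 N·m clockwise.
Potted plant: 11.1 × 9.81 = 108.9 N down at 0.7 m → arm 2 m, τ = 108.9 × 2 = 217.8 N·m clockwise.
Lamp: 6.16 × 9.81 = 60.43 N down at 1.4 m → arm 1.3 m, τ = 60.43 × 1.3 = 78.56 N·m clockwise.
Load: 57.3 × 9.81 = 562.1 N down at 0.96 m → arm 1.74 m, τ = 562.1 × 1.74 = 978.1 N·m clockwise.
Net moment of the loads = 1742 N·m clockwise.
The upward force F acts at the right end, arm 2.7 m, giving F × 2.7 counterclockwise.
Στ = 0 ⇒ F × 2.7 = 1742 ⇒ F = 1742 / 2.7 = 645 N.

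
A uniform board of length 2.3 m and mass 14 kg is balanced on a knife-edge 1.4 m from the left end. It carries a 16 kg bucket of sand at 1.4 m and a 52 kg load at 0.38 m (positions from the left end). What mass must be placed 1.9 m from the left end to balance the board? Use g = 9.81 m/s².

Take moments about the knife-edge (at 1.4 m from the left end).
Beam weight: 14 × 9.81 = 137.3 N down at 1.15 m → arm 0.25 m, τ = 137.3 × 0.25 = 34.33 N·m counterclockwise.
Bucket of sand: acts at the knife-edge, moment arm 0 → no torque.
Load: 52 × 9.81 = 510.1 N down at 0.38 m → arm 1.02 m, τ = 510.1 × 1.02 = 520.3 N·m counterclockwise.
Net moment of known loads = 554.6 N·m counterclockwise.
An unknown mass m at 1.9 m has arm 0.5 m; its moment is m·g·0.5 clockwise.
Balancing moments: m × 9.81 × 0.5 = 554.6, giving m = 554.6 / (9.81 × 0.5) = 113 kg.

m ≈ 113 kg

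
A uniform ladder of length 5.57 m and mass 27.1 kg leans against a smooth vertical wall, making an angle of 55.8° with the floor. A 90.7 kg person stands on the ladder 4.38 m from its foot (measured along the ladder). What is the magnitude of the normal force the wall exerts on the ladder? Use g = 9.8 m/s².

N_wall ≈ 565 N

Sum moments about the foot of the ladder (the floor normal and friction both act there and drop out).
Ladder weight 27.1×9.8 = 265.6 N acts at 2.785 m along the ladder; its horizontal arm is 2.785·cos55.8° = 1.565 m → τ = 415.7 N·m clockwise.
Person: 90.7×9.8 = 888.9 N at 4.38 m → arm 2.462 m → τ = 2188 N·m clockwise.
Wall normal N acts horizontally at the top; its moment arm is the height L sinθ = 5.57·sin55.8° = 4.607 m, counterclockwise.
Setting net torque to zero: N × 4.607 = 2604 → N = 565 N.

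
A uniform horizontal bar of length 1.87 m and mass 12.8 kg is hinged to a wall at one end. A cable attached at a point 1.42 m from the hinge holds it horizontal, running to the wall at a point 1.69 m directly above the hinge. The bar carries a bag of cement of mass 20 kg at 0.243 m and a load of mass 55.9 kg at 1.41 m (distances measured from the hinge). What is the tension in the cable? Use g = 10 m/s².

T ≈ 880 N

Sum moments about the hinge (the unknown hinge reaction has zero arm there).
Beam weight: 12.8 × 10 = 128 N down at 0.935 m → arm 0.935 m, τ = 128 × 0.935 = 119.7 N·m clockwise.
Bag of cement: 20 × 10 = 200 N down at 0.243 m → arm 0.243 m, τ = 200 × 0.243 = 48.6 N·m clockwise.
Load: 55.9 × 10 = 559 N down at 1.41 m → arm 1.41 m, τ = 559 × 1.41 = 788.2 N·m clockwise.
Total clockwise load moment = 956.5 N·m.
The cable tension T acts at 1.42 m; only its component perpendicular to the bar, T sinθ, produces torque. sinθ = h/√(h²+d²) = 1.69/√(1.69²+1.42²) = 0.7656.
Setting net torque to zero: T × 1.42 × 0.7656 = 956.5 → T = 956.5 / 1.087 = 880 N.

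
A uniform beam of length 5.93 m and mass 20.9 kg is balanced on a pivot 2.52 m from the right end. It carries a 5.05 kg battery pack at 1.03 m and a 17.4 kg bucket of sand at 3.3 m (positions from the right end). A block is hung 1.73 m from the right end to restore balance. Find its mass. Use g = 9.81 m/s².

m ≈ 19.4 kg

Taking torques about the pivot (at 2.52 m from the right end):
Beam weight: 20.9 × 9.81 = 205 N down at 2.965 m → arm 0.445 m, τ = 205 × 0.445 = 91.22 N·m counterclockwise.
Battery pack: 5.05 × 9.81 = 49.54 N down at 1.03 m → arm 1.49 m, τ = 49.54 × 1.49 = 73.81 N·m clockwise.
Bucket of sand: 17.4 × 9.81 = 170.7 N down at 3.3 m → arm 0.78 m, τ = 170.7 × 0.78 = 133.1 N·m counterclockwise.
Net moment of known loads = 150.5 N·m counterclockwise.
An unknown mass m at 1.73 m has arm 0.79 m; its moment is m·g·0.79 clockwise.
For rotational equilibrium, m × 9.81 × 0.79 = 150.5, so m = 150.5 / (9.81 × 0.79) = 19.4 kg.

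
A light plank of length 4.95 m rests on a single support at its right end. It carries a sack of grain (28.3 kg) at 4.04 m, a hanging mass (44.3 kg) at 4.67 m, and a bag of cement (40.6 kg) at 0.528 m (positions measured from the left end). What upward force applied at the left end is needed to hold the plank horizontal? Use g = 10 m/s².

Choose the right end as the axis so the unknown pivot reaction has zero arm there.
Sack of grain: 28.3 × 10 = 283 N down at 4.04 m → arm 0.91 m, τ = 283 × 0.91 = 257.5 N·m counterclockwise.
Hanging mass: 44.3 × 10 = 443 N down at 4.67 m → arm 0.28 m, τ = 443 × 0.28 = 124 N·m counterclockwise.
Bag of cement: 40.6 × 10 = 406 N down at 0.528 m → arm 4.422 m, τ = 406 × 4.422 = 1795 N·m counterclockwise.
Net moment of the loads = 2176 N·m counterclockwise.
The upward force F acts at the left end, arm 4.95 m, giving F × 4.95 clockwise.
Setting net torque to zero: F × 4.95 = 2176 → F = 2176 / 4.95 = 440 N.

F ≈ 440 N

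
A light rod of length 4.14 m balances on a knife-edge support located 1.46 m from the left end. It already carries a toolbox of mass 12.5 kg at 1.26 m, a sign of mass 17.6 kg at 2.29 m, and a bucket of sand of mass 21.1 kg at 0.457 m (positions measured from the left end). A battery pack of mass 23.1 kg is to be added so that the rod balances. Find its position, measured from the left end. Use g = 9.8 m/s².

x ≈ 1.85 m from the left end

Take moments about the knife-edge support (at 1.46 m from the left end).
Toolbox: 12.5 × 9.8 = 122.5 N down at 1.26 m → arm 0.2 m, τ = 122.5 × 0.2 = 24.5 N·m counterclockwise.
Sign: 17.6 × 9.8 = 172.5 N down at 2.29 m → arm 0.83 m, τ = 172.5 × 0.83 = 143.2 N·m clockwise.
Bucket of sand: 21.1 × 9.8 = 206.8 N down at 0.457 m → arm 1.003 m, τ = 206.8 × 1.003 = 207.4 N·m counterclockwise.
Net moment of existing loads = 88.7 N·m counterclockwise.
The battery pack weighs 23.1 × 9.8 = 226.4 N and must supply an equal clockwise moment, so its lever arm about the knife-edge support is 88.7 / 226.4 = 0.392 m.
That puts it at 1.46 + 0.392 = 1.85 m from the left end.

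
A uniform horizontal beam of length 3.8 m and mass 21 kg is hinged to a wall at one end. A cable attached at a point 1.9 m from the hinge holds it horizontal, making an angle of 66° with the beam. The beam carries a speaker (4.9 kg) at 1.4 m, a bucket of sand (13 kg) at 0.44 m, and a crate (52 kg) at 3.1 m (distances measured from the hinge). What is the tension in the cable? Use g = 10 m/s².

T ≈ 1230 N

Sum moments about the hinge (the unknown hinge reaction has zero arm there).
Beam weight: 21 × 10 = 210 N down at 1.9 m → arm 1.9 m, τ = 210 × 1.9 = 399 N·m clockwise.
Speaker: 4.9 × 10 = 49 N down at 1.4 m → arm 1.4 m, τ = 49 × 1.4 = 68.6 N·m clockwise.
Bucket of sand: 13 × 10 = 130 N down at 0.44 m → arm 0.44 m, τ = 130 × 0.44 = 57.2 N·m clockwise.
Crate: 52 × 10 = 520 N down at 3.1 m → arm 3.1 m, τ = 520 × 3.1 = 1612 N·m clockwise.
Total clockwise load moment = 2137 N·m.
The cable tension T acts at 1.9 m; only its component perpendicular to the beam, T sinθ, produces torque. sin 66° = 0.9135.
Balancing moments: T × 1.9 × 0.9135 = 2137, giving T = 2137 / 1.736 = 1230 N.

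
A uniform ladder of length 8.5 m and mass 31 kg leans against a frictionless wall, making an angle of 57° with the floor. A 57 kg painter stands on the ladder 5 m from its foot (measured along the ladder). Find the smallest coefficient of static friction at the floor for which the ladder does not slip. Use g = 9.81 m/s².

Taking torques about the foot of the ladder:
Ladder weight 31×9.81 = 304.1 N acts at 4.25 m along the ladder; its horizontal arm is 4.25·cos57° = 2.315 m → τ = 704 N·m clockwise.
Painter: 57×9.81 = 559.2 N at 5 m → arm 2.723 m → τ = 1523 N·m clockwise.
Wall normal N acts horizontally at the top; its moment arm is the height L sinθ = 8.5·sin57° = 7.129 m, counterclockwise.
For rotational equilibrium, N × 7.129 = 2227, so N = 312.4 N.
ΣFx = 0 ⇒ f = N_wall = 312.4 N. ΣFy = 0 ⇒ N_floor = 863.3 N.
μ_min = f / N_floor = 312.4 / 863.3 = 0.362.

μ_min ≈ 0.362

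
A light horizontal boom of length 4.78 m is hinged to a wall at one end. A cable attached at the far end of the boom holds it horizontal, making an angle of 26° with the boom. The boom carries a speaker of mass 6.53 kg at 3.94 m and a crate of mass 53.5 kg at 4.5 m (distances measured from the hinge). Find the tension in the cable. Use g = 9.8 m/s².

T ≈ 1250 N

Taking torques about the hinge:
Speaker: 6.53 × 9.8 = 63.99 N down at 3.94 m → arm 3.94 m, τ = 63.99 × 3.94 = 252.1 N·m clockwise.
Crate: 53.5 × 9.8 = 524.3 N down at 4.5 m → arm 4.5 m, τ = 524.3 × 4.5 = 2359 N·m clockwise.
Total clockwise load moment = 2611 N·m.
The cable tension T acts at 4.78 m; only its component perpendicular to the boom, T sinθ, produces torque. sin 26° = 0.4384.
Setting net torque to zero: T × 4.78 × 0.4384 = 2611 → T = 2611 / 2.096 = 1250 N.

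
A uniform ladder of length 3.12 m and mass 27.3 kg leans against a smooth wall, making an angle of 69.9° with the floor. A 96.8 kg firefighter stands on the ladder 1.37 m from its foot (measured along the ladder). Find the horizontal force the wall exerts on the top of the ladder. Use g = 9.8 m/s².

N_wall ≈ 201 N

About the foot of the ladder:
Ladder weight 27.3×9.8 = 267.5 N acts at 1.56 m along the ladder; its horizontal arm is 1.56·cos69.9° = 0.5361 m → τ = 143.4 N·m clockwise.
Firefighter: 96.8×9.8 = 948.6 N at 1.37 m → arm 0.4708 m → τ = 446.6 N·m clockwise.
Wall normal N acts horizontally at the top; its moment arm is the height L sinθ = 3.12·sin69.9° = 2.93 m, counterclockwise.
Setting net torque to zero: N × 2.93 = 590 → N = 201 N.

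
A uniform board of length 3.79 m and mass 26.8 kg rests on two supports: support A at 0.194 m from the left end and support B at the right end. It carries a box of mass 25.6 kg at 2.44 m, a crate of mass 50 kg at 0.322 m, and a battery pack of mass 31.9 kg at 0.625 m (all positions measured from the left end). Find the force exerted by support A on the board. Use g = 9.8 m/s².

Taking torques about support B:
Beam weight: 26.8 × 9.8 = 262.6 N down at 1.895 m → arm 1.895 m, τ = 262.6 × 1.895 = 497.6 N·m counterclockwise.
Box: 25.6 × 9.8 = 250.9 N down at 2.44 m → arm 1.35 m, τ = 250.9 × 1.35 = 338.7 N·m counterclockwise.
Crate: 50 × 9.8 = 490 N down at 0.322 m → arm 3.468 m, τ = 490 × 3.468 = 1699 N·m counterclockwise.
Battery pack: 31.9 × 9.8 = 312.6 N down at 0.625 m → arm 3.165 m, τ = 312.6 × 3.165 = 989.4 N·m counterclockwise.
Net load moment about support B = 3525 N·m counterclockwise.
Reaction R at support A is upward at 0.194 m, arm 3.596 m → moment R × 3.596 clockwise.
Στ = 0 ⇒ R × 3.596 = 3525 ⇒ R = 980 N.

R_A ≈ 980 N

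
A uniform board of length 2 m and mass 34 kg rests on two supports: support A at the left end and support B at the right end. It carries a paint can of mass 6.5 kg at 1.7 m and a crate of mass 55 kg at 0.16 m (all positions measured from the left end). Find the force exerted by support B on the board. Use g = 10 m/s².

R_B ≈ 269 N

About support A:
Beam weight: 34 × 10 = 340 N down at 1 m → arm 1 m, τ = 340 × 1 = 340 N·m clockwise.
Paint can: 6.5 × 10 = 65 N down at 1.7 m → arm 1.7 m, τ = 65 × 1.7 = 110.5 N·m clockwise.
Crate: 55 × 10 = 550 N down at 0.16 m → arm 0.16 m, τ = 550 × 0.16 = 88 N·m clockwise.
Net load moment about support A = 538.5 N·m clockwise.
Reaction R at support B is upward at 2 m, arm 2 m → moment R × 2 counterclockwise.
For rotational equilibrium, R × 2 = 538.5, so R = 269 N.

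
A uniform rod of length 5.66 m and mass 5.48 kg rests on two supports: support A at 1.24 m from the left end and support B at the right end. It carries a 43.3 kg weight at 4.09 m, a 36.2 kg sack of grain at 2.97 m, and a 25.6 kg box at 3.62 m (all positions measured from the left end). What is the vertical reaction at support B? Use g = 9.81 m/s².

R_B ≈ 567 N

Taking torques about support A:
Beam weight: 5.48 × 9.81 = 53.76 N down at 2.83 m → arm 1.59 m, τ = 53.76 × 1.59 = 85.48 N·m clockwise.
Weight: 43.3 × 9.81 = 424.8 N down at 4.09 m → arm 2.85 m, τ = 424.8 × 2.85 = 1211 N·m clockwise.
Sack of grain: 36.2 × 9.81 = 355.1 N down at 2.97 m → arm 1.73 m, τ = 355.1 × 1.73 = 614.3 N·m clockwise.
Box: 25.6 × 9.81 = 251.1 N down at 3.62 m → arm 2.38 m, τ = 251.1 × 2.38 = 597.6 N·m clockwise.
Net load moment about support A = 2508 N·m clockwise.
Reaction R at support B is upward at 5.66 m, arm 4.42 m → moment R × 4.42 counterclockwise.
Balancing moments: R × 4.42 = 2508, giving R = 567 N.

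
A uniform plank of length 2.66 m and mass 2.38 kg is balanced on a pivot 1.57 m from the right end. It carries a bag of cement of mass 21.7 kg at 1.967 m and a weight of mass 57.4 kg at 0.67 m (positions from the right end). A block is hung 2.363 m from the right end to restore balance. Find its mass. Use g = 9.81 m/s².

m ≈ 55 kg

Sum moments about the pivot (at 1.57 m from the right end) (the support reaction has zero arm there).
Beam weight: 2.38 × 9.81 = 23.35 N down at 1.33 m → arm 0.24 m, τ = 23.35 × 0.24 = 5.604 N·m clockwise.
Bag of cement: 21.7 × 9.81 = 212.9 N down at 1.967 m → arm 0.397 m, τ = 212.9 × 0.397 = 84.52 N·m counterclockwise.
Weight: 57.4 × 9.81 = 563.1 N down at 0.67 m → arm 0.9 m, τ = 563.1 × 0.9 = 506.8 N·m clockwise.
Net moment of known loads = 427.9 N·m clockwise.
An unknown mass m at 2.363 m has arm 0.793 m; its moment is m·g·0.793 counterclockwise.
Balancing moments: m × 9.81 × 0.793 = 427.9, giving m = 427.9 / (9.81 × 0.793) = 55 kg.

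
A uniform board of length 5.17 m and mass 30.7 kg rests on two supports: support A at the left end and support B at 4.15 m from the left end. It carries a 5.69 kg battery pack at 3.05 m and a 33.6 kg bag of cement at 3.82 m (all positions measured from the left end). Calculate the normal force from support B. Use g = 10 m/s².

Choose support A as the axis so its reaction then has zero moment arm.
Beam weight: 30.7 × 10 = 307 N down at 2.585 m → arm 2.585 m, τ = 307 × 2.585 = 793.6 N·m clockwise.
Battery pack: 5.69 × 10 = 56.9 N down at 3.05 m → arm 3.05 m, τ = 56.9 × 3.05 = 173.5 N·m clockwise.
Bag of cement: 33.6 × 10 = 336 N down at 3.82 m → arm 3.82 m, τ = 336 × 3.82 = 1284 N·m clockwise.
Net load moment about support A = 2251 N·m clockwise.
Reaction R at support B is upward at 4.15 m, arm 4.15 m → moment R × 4.15 counterclockwise.
Balancing moments: R × 4.15 = 2251, giving R = 542 N.

R_B ≈ 542 N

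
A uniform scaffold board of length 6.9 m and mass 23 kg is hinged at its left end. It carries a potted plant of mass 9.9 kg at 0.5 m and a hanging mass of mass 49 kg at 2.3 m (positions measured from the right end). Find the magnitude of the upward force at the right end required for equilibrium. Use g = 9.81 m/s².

F ≈ 523 N

Choose the left end as the axis so the unknown pivot reaction has zero arm there.
Beam weight: 23 × 9.81 = 225.6 N down at 3.45 m → arm 3.45 m, τ = 225.6 × 3.45 = 778.3 N·m clockwise.
Potted plant: 9.9 × 9.81 = 97.12 N down at 0.5 m → arm 6.4 m, τ = 97.12 × 6.4 = 621.6 N·m clockwise.
Hanging mass: 49 × 9.81 = 480.7 N down at 2.3 m → arm 4.6 m, τ = 480.7 × 4.6 = 2211 N·m clockwise.
Net moment of the loads = 3611 N·m clockwise.
The upward force F acts at the right end, arm 6.9 m, giving F × 6.9 counterclockwise.
Setting net torque to zero: F × 6.9 = 3611 → F = 3611 / 6.9 = 523 N.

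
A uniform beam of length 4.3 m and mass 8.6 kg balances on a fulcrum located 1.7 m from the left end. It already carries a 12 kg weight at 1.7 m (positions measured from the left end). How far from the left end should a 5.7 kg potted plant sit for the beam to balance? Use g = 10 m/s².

Taking torques about the fulcrum (at 1.7 m from the left end):
Beam weight: 8.6 × 10 = 86 N down at 2.15 m → arm 0.45 m, τ = 86 × 0.45 = 38.7 N·m clockwise.
Weight: acts at the fulcrum, moment arm 0 → no torque.
Net moment of existing loads = 38.7 N·m clockwise.
The potted plant weighs 5.7 × 10 = 57 N and must supply an equal counterclockwise moment, so its lever arm about the fulcrum is 38.7 / 57 = 0.679 m.
That puts it at 1.7 − 0.679 = 1.02 m from the left end.

x ≈ 1.02 m from the left end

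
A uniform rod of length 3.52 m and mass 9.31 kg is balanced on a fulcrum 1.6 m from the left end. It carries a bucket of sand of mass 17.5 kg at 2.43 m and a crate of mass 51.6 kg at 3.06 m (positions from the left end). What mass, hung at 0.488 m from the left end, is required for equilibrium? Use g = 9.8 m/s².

m ≈ 82.1 kg

Choose the fulcrum (at 1.6 m from the left end) as the axis so the support reaction has zero arm there.
Beam weight: 9.31 × 9.8 = 91.24 N down at 1.76 m → arm 0.16 m, τ = 91.24 × 0.16 = 14.6 N·m clockwise.
Bucket of sand: 17.5 × 9.8 = 171.5 N down at 2.43 m → arm 0.83 m, τ = 171.5 × 0.83 = 142.3 N·m clockwise.
Crate: 51.6 × 9.8 = 505.7 N down at 3.06 m → arm 1.46 m, τ = 505.7 × 1.46 = 738.3 N·m clockwise.
Net moment of known loads = 895.2 N·m clockwise.
An unknown mass m at 0.488 m has arm 1.112 m; its moment is m·g·1.112 counterclockwise.
For rotational equilibrium, m × 9.8 × 1.112 = 895.2, so m = 895.2 / (9.8 × 1.112) = 82.1 kg.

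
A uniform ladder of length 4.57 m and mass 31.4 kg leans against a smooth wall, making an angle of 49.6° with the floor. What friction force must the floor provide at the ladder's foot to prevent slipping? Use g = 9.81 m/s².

f ≈ 131 N

Sum moments about the foot of the ladder (the floor normal and friction both act there and drop out).
Ladder weight 31.4×9.81 = 308 N acts at 2.285 m along the ladder; its horizontal arm is 2.285·cos49.6° = 1.481 m → τ = 456.1 N·m clockwise.
Wall normal N acts horizontally at the top; its moment arm is the height L sinθ = 4.57·sin49.6° = 3.48 m, counterclockwise.
Setting net torque to zero: N × 3.48 = 456.1 → N = 131 N.
ΣFx = 0: friction at the foot balances the wall's push, so f = N_wall = 131 N.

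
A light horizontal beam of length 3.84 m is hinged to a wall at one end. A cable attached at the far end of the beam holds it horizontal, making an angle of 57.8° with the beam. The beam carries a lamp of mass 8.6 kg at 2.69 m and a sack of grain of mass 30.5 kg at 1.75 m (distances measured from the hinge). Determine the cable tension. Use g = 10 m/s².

T ≈ 235 N

About the hinge:
Lamp: 8.6 × 10 = 86 N down at 2.69 m → arm 2.69 m, τ = 86 × 2.69 = 231.3 N·m clockwise.
Sack of grain: 30.5 × 10 = 305 N down at 1.75 m → arm 1.75 m, τ = 305 × 1.75 = 533.8 N·m clockwise.
Total clockwise load moment = 765.1 N·m.
The cable tension T acts at 3.84 m; only its component perpendicular to the beam, T sinθ, produces torque. sin 57.8° = 0.8462.
Στ = 0 ⇒ T × 3.84 × 0.8462 = 765.1 ⇒ T = 765.1 / 3.249 = 235 N.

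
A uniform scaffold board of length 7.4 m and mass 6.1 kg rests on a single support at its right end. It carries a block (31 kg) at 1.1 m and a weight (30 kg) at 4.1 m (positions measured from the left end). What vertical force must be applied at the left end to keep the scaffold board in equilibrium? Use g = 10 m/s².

F ≈ 428 N

Taking torques about the right end:
Beam weight: 6.1 × 10 = 61 N down at 3.7 m → arm 3.7 m, τ = 61 × 3.7 = 225.7 N·m counterclockwise.
Block: 31 × 10 = 310 N down at 1.1 m → arm 6.3 m, τ = 310 × 6.3 = 1953 N·m counterclockwise.
Weight: 30 × 10 = 300 N down at 4.1 m → arm 3.3 m, τ = 300 × 3.3 = 990 N·m counterclockwise.
Net moment of the loads = 3169 N·m counterclockwise.
The upward force F acts at the left end, arm 7.4 m, giving F × 7.4 clockwise.
Balancing moments: F × 7.4 = 3169, giving F = 3169 / 7.4 = 428 N.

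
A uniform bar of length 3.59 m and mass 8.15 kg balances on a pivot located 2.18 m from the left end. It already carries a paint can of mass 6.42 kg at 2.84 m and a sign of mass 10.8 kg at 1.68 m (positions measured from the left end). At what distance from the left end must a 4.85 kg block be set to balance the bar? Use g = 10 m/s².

Choose the pivot (at 2.18 m from the left end) as the axis so the support reaction has zero arm there.
Beam weight: 8.15 × 10 = 81.5 N down at 1.795 m → arm 0.385 m, τ = 81.5 × 0.385 = 31.38 N·m counterclockwise.
Paint can: 6.42 × 10 = 64.2 N down at 2.84 m → arm 0.66 m, τ = 64.2 × 0.66 = 42.37 N·m clockwise.
Sign: 10.8 × 10 = 108 N down at 1.68 m → arm 0.5 m, τ = 108 × 0.5 = 54 N·m counterclockwise.
Net moment of existing loads = 43.01 N·m counterclockwise.
The block weighs 4.85 × 10 = 48.5 N and must supply an equal clockwise moment, so its lever arm about the pivot is 43.01 / 48.5 = 0.887 m.
That puts it at 2.18 + 0.887 = 3.07 m from the left end.

x ≈ 3.07 m from the left end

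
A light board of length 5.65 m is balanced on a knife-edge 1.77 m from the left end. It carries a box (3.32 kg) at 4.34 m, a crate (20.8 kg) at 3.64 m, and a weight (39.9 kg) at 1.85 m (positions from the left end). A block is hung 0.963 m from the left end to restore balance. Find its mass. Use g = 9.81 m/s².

About the knife-edge (at 1.77 m from the left end):
Box: 3.32 × 9.81 = 32.57 N down at 4.34 m → arm 2.57 m, τ = 32.57 × 2.57 = 83.7 N·m clockwise.
Crate: 20.8 × 9.81 = 204 N down at 3.64 m → arm 1.87 m, τ = 204 × 1.87 = 381.5 N·m clockwise.
Weight: 39.9 × 9.81 = 391.4 N down at 1.85 m → arm 0.08 m, τ = 391.4 × 0.08 = 31.31 N·m clockwise.
Net moment of known loads = 496.5 N·m clockwise.
An unknown mass m at 0.963 m has arm 0.807 m; its moment is m·g·0.807 counterclockwise.
For rotational equilibrium, m × 9.81 × 0.807 = 496.5, so m = 496.5 / (9.81 × 0.807) = 62.7 kg.

m ≈ 62.7 kg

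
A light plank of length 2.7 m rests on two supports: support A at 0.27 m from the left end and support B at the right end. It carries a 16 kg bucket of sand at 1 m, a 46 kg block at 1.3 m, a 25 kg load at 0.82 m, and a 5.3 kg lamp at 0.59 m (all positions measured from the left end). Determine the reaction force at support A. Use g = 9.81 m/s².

About support B:
Bucket of sand: 16 × 9.81 = 157 N down at 1 m → arm 1.7 m, τ = 157 × 1.7 = 266.9 N·m counterclockwise.
Block: 46 × 9.81 = 451.3 N down at 1.3 m → arm 1.4 m, τ = 451.3 × 1.4 = 631.8 N·m counterclockwise.
Load: 25 × 9.81 = 245.2 N down at 0.82 m → arm 1.88 m, τ = 245.2 × 1.88 = 461 N·m counterclockwise.
Lamp: 5.3 × 9.81 = 51.99 N down at 0.59 m → arm 2.11 m, τ = 51.99 × 2.11 = 109.7 N·m counterclockwise.
Net load moment about support B = 1469 N·m counterclockwise.
Reaction R at support A is upward at 0.27 m, arm 2.43 m → moment R × 2.43 clockwise.
For rotational equilibrium, R × 2.43 = 1469, so R = 605 N.

R_A ≈ 605 N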